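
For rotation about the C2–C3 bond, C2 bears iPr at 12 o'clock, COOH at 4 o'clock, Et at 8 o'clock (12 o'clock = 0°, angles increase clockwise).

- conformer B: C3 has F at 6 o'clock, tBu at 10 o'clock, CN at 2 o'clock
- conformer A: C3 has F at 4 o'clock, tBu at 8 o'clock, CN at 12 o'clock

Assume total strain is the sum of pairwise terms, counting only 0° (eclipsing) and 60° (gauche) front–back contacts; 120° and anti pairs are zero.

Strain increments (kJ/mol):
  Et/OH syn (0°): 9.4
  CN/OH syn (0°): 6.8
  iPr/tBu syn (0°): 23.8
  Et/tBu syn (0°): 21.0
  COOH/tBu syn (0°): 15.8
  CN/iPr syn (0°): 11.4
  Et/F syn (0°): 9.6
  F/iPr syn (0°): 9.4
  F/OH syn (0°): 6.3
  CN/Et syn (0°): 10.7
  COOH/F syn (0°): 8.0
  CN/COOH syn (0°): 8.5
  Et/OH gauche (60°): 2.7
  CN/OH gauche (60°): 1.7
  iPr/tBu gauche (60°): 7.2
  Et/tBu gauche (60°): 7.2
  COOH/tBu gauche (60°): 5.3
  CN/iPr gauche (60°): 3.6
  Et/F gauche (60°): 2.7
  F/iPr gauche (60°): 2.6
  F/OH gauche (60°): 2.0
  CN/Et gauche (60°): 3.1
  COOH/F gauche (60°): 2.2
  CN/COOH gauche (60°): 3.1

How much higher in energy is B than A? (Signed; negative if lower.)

-14.4 kJ/mol

B (staggered): iPr(0°)/tBu(300°) gauche 7.2; iPr(0°)/CN(60°) gauche 3.6; COOH(120°)/F(180°) gauche 2.2; COOH(120°)/CN(60°) gauche 3.1; Et(240°)/F(180°) gauche 2.7; Et(240°)/tBu(300°) gauche 7.2 → 26.0 kJ/mol.
A (eclipsed): iPr(0°)/CN(0°) eclipsed 11.4; COOH(120°)/F(120°) eclipsed 8.0; Et(240°)/tBu(240°) eclipsed 21.0 → 40.4 kJ/mol.
E(B) − E(A) = 26.0 − 40.4 = -14.4 kJ/mol.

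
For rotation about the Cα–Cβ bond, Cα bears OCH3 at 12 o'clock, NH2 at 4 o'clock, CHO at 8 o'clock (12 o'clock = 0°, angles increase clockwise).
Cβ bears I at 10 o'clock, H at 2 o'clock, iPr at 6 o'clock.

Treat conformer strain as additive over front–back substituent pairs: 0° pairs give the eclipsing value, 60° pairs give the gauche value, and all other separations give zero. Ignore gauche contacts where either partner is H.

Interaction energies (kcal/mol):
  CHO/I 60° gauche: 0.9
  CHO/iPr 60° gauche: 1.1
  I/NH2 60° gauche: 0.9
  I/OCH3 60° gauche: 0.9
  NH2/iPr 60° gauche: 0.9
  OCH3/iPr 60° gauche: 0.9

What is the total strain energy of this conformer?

3.8 kcal/mol

This conformer (staggered): OCH3(0°)/I(300°) gauche 0.9; NH2(120°)/iPr(180°) gauche 0.9; CHO(240°)/I(300°) gauche 0.9; CHO(240°)/iPr(180°) gauche 1.1 → 3.8 kcal/mol.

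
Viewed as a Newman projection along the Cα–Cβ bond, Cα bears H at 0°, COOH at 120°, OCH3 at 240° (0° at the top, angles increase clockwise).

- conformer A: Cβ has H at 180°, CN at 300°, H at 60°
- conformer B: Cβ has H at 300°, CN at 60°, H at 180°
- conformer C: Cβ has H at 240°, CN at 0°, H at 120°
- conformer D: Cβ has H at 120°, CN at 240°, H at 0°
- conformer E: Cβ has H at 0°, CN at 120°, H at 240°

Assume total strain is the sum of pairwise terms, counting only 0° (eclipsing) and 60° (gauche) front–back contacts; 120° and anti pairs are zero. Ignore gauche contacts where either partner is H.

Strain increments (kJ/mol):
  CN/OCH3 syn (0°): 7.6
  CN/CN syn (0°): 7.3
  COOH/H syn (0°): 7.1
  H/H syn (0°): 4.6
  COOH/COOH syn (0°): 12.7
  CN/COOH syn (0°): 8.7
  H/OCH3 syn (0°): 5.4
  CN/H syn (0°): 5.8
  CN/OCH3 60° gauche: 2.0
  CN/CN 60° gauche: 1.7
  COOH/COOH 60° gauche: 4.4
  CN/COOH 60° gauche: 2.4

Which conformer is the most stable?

A

A is staggered. OCH3 at 240° is gauche with CN at 300° (2.0). Total 2.0 kJ/mol.
B is staggered. COOH at 120° is gauche with CN at 60° (2.4). Total 2.4 kJ/mol.
C is eclipsed. H at 0° is eclipsed with CN at 0° (5.8); COOH at 120° is eclipsed with H at 120° (7.1); OCH3 at 240° is eclipsed with H at 240° (5.4). Total 18.3 kJ/mol.
D is eclipsed. H at 0° is eclipsed with H at 0° (4.6); COOH at 120° is eclipsed with H at 120° (7.1); OCH3 at 240° is eclipsed with CN at 240° (7.6). Total 19.3 kJ/mol.
E is eclipsed. H at 0° is eclipsed with H at 0° (4.6); COOH at 120° is eclipsed with CN at 120° (8.7); OCH3 at 240° is eclipsed with H at 240° (5.4). Total 18.7 kJ/mol.
A has the lowest total (2.0 kJ/mol).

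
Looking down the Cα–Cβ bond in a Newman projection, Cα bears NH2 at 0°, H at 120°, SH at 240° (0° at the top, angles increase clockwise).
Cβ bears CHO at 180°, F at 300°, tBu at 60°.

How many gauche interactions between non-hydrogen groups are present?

Non-H gauche pairs: NH2(0°)/F(300°); NH2(0°)/tBu(60°); SH(240°)/CHO(180°); SH(240°)/F(300°) — 4 interactions.

4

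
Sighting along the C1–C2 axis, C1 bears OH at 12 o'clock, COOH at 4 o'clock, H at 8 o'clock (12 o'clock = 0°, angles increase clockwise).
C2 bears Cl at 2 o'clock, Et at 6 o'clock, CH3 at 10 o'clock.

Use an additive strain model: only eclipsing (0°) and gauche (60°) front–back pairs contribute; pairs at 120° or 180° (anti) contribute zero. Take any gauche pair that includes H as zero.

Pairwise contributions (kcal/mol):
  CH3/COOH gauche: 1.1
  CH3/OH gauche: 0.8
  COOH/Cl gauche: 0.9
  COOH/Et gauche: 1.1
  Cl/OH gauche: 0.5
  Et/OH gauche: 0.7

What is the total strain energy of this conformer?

This conformer (staggered): OH(0°)/Cl(60°) gauche 0.5; OH(0°)/CH3(300°) gauche 0.8; COOH(120°)/Cl(60°) gauche 0.9; COOH(120°)/Et(180°) gauche 1.1 → 3.3 kcal/mol.

3.3 kcal/mol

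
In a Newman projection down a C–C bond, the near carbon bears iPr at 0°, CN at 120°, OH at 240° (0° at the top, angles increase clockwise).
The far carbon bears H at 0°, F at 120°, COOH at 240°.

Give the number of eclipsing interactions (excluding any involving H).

Non-H eclipsing pairs: CN(120°)/F(120°); OH(240°)/COOH(240°) — 2 interactions.

2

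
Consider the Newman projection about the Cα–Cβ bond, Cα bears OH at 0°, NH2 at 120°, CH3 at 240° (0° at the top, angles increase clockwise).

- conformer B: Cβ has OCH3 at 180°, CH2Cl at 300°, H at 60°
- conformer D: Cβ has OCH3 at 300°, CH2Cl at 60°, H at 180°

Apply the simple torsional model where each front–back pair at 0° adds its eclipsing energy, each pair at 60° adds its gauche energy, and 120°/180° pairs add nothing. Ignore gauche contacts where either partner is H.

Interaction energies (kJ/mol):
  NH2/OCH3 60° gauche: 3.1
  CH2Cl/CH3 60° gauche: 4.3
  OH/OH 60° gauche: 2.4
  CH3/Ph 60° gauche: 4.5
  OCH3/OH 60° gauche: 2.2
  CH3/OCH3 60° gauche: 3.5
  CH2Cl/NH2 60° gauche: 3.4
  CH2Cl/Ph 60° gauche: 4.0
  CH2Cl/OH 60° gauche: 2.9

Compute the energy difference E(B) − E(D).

B (staggered): OH(0°)/CH2Cl(300°) gauche 2.9; NH2(120°)/OCH3(180°) gauche 3.1; CH3(240°)/OCH3(180°) gauche 3.5; CH3(240°)/CH2Cl(300°) gauche 4.3 → 13.8 kJ/mol.
D (staggered): OH(0°)/OCH3(300°) gauche 2.2; OH(0°)/CH2Cl(60°) gauche 2.9; NH2(120°)/CH2Cl(60°) gauche 3.4; CH3(240°)/OCH3(300°) gauche 3.5 → 12.0 kJ/mol.
E(B) − E(D) = 13.8 − 12.0 = +1.8 kJ/mol.

+1.8 kJ/mol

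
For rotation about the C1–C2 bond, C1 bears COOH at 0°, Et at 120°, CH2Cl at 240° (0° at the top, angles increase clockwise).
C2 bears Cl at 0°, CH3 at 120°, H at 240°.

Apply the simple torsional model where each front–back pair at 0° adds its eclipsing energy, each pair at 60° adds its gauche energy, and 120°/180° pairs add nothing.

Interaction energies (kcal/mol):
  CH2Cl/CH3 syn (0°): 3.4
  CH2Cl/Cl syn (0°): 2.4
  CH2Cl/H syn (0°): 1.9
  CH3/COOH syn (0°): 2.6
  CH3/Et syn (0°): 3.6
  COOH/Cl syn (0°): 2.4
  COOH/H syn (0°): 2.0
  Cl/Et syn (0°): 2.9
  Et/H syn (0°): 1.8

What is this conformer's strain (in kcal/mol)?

7.9 kcal/mol

This conformer (eclipsed): COOH(0°)/Cl(0°) eclipsed 2.4; Et(120°)/CH3(120°) eclipsed 3.6; CH2Cl(240°)/H(240°) eclipsed 1.9 → 7.9 kcal/mol.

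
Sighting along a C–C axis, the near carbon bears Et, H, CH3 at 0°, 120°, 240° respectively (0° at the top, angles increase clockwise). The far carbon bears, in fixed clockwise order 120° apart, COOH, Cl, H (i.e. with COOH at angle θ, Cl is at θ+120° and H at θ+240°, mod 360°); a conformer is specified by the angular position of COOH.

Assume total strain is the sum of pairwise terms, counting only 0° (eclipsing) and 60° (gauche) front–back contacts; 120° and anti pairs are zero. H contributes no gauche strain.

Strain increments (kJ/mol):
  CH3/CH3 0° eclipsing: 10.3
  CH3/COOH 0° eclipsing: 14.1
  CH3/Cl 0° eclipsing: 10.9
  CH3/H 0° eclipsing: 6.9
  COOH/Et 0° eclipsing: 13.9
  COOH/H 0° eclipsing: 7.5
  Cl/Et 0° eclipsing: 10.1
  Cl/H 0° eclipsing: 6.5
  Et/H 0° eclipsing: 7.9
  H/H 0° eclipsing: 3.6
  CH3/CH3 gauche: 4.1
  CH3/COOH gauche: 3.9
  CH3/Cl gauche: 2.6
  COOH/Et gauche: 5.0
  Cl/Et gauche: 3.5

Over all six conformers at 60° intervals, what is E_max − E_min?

20.2 kJ/mol

COOH at 0° (eclipsed): Et(0°)/COOH(0°) eclipsed 13.9; H(120°)/Cl(120°) eclipsed 6.5; CH3(240°)/H(240°) eclipsed 6.9 → 27.3 kJ/mol.
COOH at 60° (staggered): Et(0°)/COOH(60°) gauche 5.0; CH3(240°)/Cl(180°) gauche 2.6 → 7.6 kJ/mol.
COOH at 120° (eclipsed): Et(0°)/H(0°) eclipsed 7.9; H(120°)/COOH(120°) eclipsed 7.5; CH3(240°)/Cl(240°) eclipsed 10.9 → 26.3 kJ/mol.
COOH at 180° (staggered): Et(0°)/Cl(300°) gauche 3.5; CH3(240°)/COOH(180°) gauche 3.9; CH3(240°)/Cl(300°) gauche 2.6 → 10.0 kJ/mol.
COOH at 240° (eclipsed): Et(0°)/Cl(0°) eclipsed 10.1; H(120°)/H(120°) eclipsed 3.6; CH3(240°)/COOH(240°) eclipsed 14.1 → 27.8 kJ/mol.
COOH at 300° (staggered): Et(0°)/COOH(300°) gauche 5.0; Et(0°)/Cl(60°) gauche 3.5; CH3(240°)/COOH(300°) gauche 3.9 → 12.4 kJ/mol.
Max at 240° (27.8 kJ/mol), min at 60° (7.6 kJ/mol); barrier = 20.2 kJ/mol.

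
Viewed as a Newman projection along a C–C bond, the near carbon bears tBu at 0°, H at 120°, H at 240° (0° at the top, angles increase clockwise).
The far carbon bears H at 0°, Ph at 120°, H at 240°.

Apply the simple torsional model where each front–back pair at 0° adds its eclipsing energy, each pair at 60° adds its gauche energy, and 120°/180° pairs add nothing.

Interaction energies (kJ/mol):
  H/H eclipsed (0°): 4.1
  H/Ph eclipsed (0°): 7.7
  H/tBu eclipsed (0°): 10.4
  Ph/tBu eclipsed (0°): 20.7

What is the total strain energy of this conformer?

This conformer is eclipsed. tBu at 0° is eclipsed with H at 0° (10.4); H at 120° is eclipsed with Ph at 120° (7.7); H at 240° is eclipsed with H at 240° (4.1). Total 22.2 kJ/mol.

22.2 kJ/mol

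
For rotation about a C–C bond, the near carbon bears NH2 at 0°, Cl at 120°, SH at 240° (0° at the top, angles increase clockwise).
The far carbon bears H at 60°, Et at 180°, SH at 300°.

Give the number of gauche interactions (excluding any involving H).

4

Non-H gauche pairs: NH2(0°)/SH(300°); Cl(120°)/Et(180°); SH(240°)/Et(180°); SH(240°)/SH(300°) — 4 interactions.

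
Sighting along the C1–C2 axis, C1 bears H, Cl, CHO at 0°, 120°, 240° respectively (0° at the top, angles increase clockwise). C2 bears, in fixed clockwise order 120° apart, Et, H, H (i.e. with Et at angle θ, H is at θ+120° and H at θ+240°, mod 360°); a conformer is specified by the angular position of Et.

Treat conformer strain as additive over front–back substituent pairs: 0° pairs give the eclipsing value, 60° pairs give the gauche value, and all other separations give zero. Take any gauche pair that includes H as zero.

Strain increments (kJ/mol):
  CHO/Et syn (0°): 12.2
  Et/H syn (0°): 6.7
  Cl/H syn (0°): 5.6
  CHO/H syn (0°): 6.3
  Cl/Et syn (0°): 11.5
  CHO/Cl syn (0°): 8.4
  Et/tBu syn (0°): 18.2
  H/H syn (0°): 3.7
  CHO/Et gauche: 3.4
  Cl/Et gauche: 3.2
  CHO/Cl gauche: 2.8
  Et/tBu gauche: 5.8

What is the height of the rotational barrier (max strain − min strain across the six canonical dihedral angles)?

18.3 kJ/mol

Et at 0° is eclipsed. H at 0° is eclipsed with Et at 0° (6.7); Cl at 120° is eclipsed with H at 120° (5.6); CHO at 240° is eclipsed with H at 240° (6.3). Total 18.6 kJ/mol.
Et at 60° is staggered. Cl at 120° is gauche with Et at 60° (3.2). Total 3.2 kJ/mol.
Et at 120° is eclipsed. H at 0° is eclipsed with H at 0° (3.7); Cl at 120° is eclipsed with Et at 120° (11.5); CHO at 240° is eclipsed with H at 240° (6.3). Total 21.5 kJ/mol.
Et at 180° is staggered. Cl at 120° is gauche with Et at 180° (3.2); CHO at 240° is gauche with Et at 180° (3.4). Total 6.6 kJ/mol.
Et at 240° is eclipsed. H at 0° is eclipsed with H at 0° (3.7); Cl at 120° is eclipsed with H at 120° (5.6); CHO at 240° is eclipsed with Et at 240° (12.2). Total 21.5 kJ/mol.
Et at 300° is staggered. CHO at 240° is gauche with Et at 300° (3.4). Total 3.4 kJ/mol.
Max at 120° (21.5 kJ/mol), min at 60° (3.2 kJ/mol); barrier = 18.3 kJ/mol.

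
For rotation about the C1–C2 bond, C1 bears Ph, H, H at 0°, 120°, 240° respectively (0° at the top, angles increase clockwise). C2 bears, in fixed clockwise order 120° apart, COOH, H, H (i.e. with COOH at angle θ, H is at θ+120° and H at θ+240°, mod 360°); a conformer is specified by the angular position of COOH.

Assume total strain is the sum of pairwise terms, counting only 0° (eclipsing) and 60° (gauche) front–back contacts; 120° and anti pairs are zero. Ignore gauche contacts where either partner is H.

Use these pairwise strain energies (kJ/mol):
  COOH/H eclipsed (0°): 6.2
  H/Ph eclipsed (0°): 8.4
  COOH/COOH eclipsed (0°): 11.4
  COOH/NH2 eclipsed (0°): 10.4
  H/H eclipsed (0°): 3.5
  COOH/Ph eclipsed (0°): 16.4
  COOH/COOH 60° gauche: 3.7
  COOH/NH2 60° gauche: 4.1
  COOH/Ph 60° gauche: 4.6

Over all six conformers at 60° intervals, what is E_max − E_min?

23.4 kJ/mol

COOH at 0° (eclipsed): Ph–COOH eclipsed, H–H eclipsed, H–H eclipsed; 16.4 + 3.5 + 3.5 = 23.4 kJ/mol.
COOH at 60° (staggered): Ph–COOH gauche; 4.6 = 4.6 kJ/mol.
COOH at 120° (eclipsed): Ph–H eclipsed, H–COOH eclipsed, H–H eclipsed; 8.4 + 6.2 + 3.5 = 18.1 kJ/mol.
COOH at 180° (staggered): no non-H gauche contacts → 0.0 kJ/mol.
COOH at 240° (eclipsed): Ph–H eclipsed, H–H eclipsed, H–COOH eclipsed; 8.4 + 3.5 + 6.2 = 18.1 kJ/mol.
COOH at 300° (staggered): Ph–COOH gauche; 4.6 = 4.6 kJ/mol.
Max at 0° (23.4 kJ/mol), min at 180° (0.0 kJ/mol); barrier = 23.4 kJ/mol.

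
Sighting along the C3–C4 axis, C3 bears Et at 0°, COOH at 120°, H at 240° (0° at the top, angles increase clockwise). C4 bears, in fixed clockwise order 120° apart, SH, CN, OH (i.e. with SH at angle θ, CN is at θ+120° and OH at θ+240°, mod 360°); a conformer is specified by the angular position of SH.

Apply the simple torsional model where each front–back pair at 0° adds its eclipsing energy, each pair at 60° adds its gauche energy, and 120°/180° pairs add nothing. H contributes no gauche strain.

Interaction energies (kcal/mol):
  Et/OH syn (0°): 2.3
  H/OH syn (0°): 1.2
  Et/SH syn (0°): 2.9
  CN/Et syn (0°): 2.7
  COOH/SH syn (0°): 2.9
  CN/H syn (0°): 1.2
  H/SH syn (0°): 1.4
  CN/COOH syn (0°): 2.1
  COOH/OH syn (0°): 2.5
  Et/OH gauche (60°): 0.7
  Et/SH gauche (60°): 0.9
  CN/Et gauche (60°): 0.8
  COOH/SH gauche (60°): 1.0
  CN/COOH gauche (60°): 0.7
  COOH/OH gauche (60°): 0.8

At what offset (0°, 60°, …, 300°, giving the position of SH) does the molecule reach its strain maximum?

240°

SH at 0° (eclipsed): Et(0°)/SH(0°) eclipsed 2.9; COOH(120°)/CN(120°) eclipsed 2.1; H(240°)/OH(240°) eclipsed 1.2 → 6.2 kcal/mol.
SH at 60° (staggered): Et(0°)/SH(60°) gauche 0.9; Et(0°)/OH(300°) gauche 0.7; COOH(120°)/SH(60°) gauche 1.0; COOH(120°)/CN(180°) gauche 0.7 → 3.3 kcal/mol.
SH at 120° (eclipsed): Et(0°)/OH(0°) eclipsed 2.3; COOH(120°)/SH(120°) eclipsed 2.9; H(240°)/CN(240°) eclipsed 1.2 → 6.4 kcal/mol.
SH at 180° (staggered): Et(0°)/CN(300°) gauche 0.8; Et(0°)/OH(60°) gauche 0.7; COOH(120°)/SH(180°) gauche 1.0; COOH(120°)/OH(60°) gauche 0.8 → 3.3 kcal/mol.
SH at 240° (eclipsed): Et(0°)/CN(0°) eclipsed 2.7; COOH(120°)/OH(120°) eclipsed 2.5; H(240°)/SH(240°) eclipsed 1.4 → 6.6 kcal/mol.
SH at 300° (staggered): Et(0°)/SH(300°) gauche 0.9; Et(0°)/CN(60°) gauche 0.8; COOH(120°)/CN(60°) gauche 0.7; COOH(120°)/OH(180°) gauche 0.8 → 3.2 kcal/mol.
The maximum (6.6 kcal/mol) occurs with SH at 240°.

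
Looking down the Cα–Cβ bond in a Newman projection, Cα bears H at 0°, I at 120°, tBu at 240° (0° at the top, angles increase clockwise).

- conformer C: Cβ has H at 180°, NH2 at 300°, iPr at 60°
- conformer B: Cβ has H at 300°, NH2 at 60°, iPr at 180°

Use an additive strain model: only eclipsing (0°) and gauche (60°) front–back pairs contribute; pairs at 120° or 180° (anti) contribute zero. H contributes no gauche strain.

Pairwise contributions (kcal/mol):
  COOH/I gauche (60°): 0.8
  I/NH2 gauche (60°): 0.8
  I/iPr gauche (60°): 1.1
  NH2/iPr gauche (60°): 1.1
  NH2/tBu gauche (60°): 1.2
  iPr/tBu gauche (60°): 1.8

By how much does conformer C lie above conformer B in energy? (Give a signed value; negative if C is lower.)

-1.4 kcal/mol

C (staggered): I(120°)/iPr(60°) gauche 1.1; tBu(240°)/NH2(300°) gauche 1.2 → 2.3 kcal/mol.
B (staggered): I(120°)/NH2(60°) gauche 0.8; I(120°)/iPr(180°) gauche 1.1; tBu(240°)/iPr(180°) gauche 1.8 → 3.7 kcal/mol.
E(C) − E(B) = 2.3 − 3.7 = -1.4 kcal/mol.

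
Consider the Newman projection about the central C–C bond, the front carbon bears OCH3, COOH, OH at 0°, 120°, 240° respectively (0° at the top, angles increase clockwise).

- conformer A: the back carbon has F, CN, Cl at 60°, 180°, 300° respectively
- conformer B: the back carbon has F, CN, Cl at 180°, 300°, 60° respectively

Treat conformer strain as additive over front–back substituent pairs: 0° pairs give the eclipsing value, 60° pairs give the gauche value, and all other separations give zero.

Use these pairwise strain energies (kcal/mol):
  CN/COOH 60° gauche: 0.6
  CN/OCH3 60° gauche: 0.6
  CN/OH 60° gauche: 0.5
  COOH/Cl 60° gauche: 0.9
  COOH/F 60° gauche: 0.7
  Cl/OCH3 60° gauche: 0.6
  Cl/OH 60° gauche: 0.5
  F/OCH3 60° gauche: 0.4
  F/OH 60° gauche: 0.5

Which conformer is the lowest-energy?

A

A (staggered): OCH3(0°)/F(60°) gauche 0.4; OCH3(0°)/Cl(300°) gauche 0.6; COOH(120°)/F(60°) gauche 0.7; COOH(120°)/CN(180°) gauche 0.6; OH(240°)/CN(180°) gauche 0.5; OH(240°)/Cl(300°) gauche 0.5 → 3.3 kcal/mol.
B (staggered): OCH3(0°)/CN(300°) gauche 0.6; OCH3(0°)/Cl(60°) gauche 0.6; COOH(120°)/F(180°) gauche 0.7; COOH(120°)/Cl(60°) gauche 0.9; OH(240°)/F(180°) gauche 0.5; OH(240°)/CN(300°) gauche 0.5 → 3.8 kcal/mol.
A has the lowest total (3.3 kcal/mol).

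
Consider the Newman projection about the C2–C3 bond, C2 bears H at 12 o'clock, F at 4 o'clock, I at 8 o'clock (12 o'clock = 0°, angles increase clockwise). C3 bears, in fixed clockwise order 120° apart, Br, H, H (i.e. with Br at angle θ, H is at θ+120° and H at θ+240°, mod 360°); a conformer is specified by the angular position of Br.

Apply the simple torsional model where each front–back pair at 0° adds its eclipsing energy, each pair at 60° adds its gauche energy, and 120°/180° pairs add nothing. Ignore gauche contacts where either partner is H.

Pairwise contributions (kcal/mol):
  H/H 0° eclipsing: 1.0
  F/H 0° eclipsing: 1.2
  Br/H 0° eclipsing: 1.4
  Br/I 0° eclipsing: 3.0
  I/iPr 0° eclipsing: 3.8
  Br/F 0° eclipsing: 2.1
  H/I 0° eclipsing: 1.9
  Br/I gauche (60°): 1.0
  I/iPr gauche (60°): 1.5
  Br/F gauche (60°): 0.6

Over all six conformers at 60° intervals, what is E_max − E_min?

Br at 0° is eclipsed. H at 0° is eclipsed with Br at 0° (1.4); F at 120° is eclipsed with H at 120° (1.2); I at 240° is eclipsed with H at 240° (1.9). Total 4.5 kcal/mol.
Br at 60° is staggered. F at 120° is gauche with Br at 60° (0.6). Total 0.6 kcal/mol.
Br at 120° is eclipsed. H at 0° is eclipsed with H at 0° (1.0); F at 120° is eclipsed with Br at 120° (2.1); I at 240° is eclipsed with H at 240° (1.9). Total 5.0 kcal/mol.
Br at 180° is staggered. F at 120° is gauche with Br at 180° (0.6); I at 240° is gauche with Br at 180° (1.0). Total 1.6 kcal/mol.
Br at 240° is eclipsed. H at 0° is eclipsed with H at 0° (1.0); F at 120° is eclipsed with H at 120° (1.2); I at 240° is eclipsed with Br at 240° (3.0). Total 5.2 kcal/mol.
Br at 300° is staggered. I at 240° is gauche with Br at 300° (1.0). Total 1.0 kcal/mol.
Max at 240° (5.2 kcal/mol), min at 60° (0.6 kcal/mol); barrier = 4.6 kcal/mol.

4.6 kcal/mol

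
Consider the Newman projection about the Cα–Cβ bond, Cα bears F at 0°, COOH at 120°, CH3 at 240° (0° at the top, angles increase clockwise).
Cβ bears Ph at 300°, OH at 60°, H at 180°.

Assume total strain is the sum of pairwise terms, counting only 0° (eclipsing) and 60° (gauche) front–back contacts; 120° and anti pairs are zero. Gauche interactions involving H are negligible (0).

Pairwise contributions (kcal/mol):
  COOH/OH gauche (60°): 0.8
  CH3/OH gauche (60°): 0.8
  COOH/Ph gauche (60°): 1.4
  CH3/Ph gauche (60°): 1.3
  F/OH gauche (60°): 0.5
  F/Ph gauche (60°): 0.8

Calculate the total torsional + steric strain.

3.4 kcal/mol

This conformer (staggered): F–Ph gauche, F–OH gauche, COOH–OH gauche, CH3–Ph gauche; 0.8 + 0.5 + 0.8 + 1.3 = 3.4 kcal/mol.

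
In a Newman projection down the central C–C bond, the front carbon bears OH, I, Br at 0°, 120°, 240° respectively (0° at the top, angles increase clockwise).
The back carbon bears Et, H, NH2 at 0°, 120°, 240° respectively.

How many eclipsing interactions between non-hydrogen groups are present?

Non-H eclipsing pairs: OH(0°)/Et(0°); Br(240°)/NH2(240°) — 2 interactions.

2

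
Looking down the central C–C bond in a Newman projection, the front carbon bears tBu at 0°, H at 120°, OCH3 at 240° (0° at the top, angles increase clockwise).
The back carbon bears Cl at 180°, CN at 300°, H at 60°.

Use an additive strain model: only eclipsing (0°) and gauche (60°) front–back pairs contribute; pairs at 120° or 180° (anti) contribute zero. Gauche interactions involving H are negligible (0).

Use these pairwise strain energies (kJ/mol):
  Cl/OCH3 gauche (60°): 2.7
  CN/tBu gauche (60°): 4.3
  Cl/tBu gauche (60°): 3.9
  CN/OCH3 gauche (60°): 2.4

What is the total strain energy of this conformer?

9.4 kJ/mol

This conformer is staggered. tBu at 0° is gauche with CN at 300° (4.3); OCH3 at 240° is gauche with Cl at 180° (2.7); OCH3 at 240° is gauche with CN at 300° (2.4). Total 9.4 kJ/mol.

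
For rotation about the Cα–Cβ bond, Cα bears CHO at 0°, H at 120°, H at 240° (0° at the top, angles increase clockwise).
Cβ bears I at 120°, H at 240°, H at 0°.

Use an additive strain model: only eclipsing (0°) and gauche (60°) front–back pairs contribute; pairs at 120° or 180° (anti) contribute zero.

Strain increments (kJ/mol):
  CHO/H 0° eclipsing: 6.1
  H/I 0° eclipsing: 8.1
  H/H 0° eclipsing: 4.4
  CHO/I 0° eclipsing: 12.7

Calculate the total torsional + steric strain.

18.6 kJ/mol

This conformer is eclipsed. CHO at 0° is eclipsed with H at 0° (6.1); H at 120° is eclipsed with I at 120° (8.1); H at 240° is eclipsed with H at 240° (4.4). Total 18.6 kJ/mol.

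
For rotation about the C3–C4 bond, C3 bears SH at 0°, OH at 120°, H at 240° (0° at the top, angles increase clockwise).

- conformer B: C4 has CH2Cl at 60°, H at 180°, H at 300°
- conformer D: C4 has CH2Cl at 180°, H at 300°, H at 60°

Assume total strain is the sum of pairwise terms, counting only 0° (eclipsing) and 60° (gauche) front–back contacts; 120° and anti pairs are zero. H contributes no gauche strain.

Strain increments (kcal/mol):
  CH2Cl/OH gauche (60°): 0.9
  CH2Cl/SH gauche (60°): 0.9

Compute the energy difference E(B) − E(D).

B (staggered): SH–CH2Cl gauche, OH–CH2Cl gauche; 0.9 + 0.9 = 1.8 kcal/mol.
D (staggered): OH–CH2Cl gauche; 0.9 = 0.9 kcal/mol.
E(B) − E(D) = 1.8 − 0.9 = +0.9 kcal/mol.

+0.9 kcal/mol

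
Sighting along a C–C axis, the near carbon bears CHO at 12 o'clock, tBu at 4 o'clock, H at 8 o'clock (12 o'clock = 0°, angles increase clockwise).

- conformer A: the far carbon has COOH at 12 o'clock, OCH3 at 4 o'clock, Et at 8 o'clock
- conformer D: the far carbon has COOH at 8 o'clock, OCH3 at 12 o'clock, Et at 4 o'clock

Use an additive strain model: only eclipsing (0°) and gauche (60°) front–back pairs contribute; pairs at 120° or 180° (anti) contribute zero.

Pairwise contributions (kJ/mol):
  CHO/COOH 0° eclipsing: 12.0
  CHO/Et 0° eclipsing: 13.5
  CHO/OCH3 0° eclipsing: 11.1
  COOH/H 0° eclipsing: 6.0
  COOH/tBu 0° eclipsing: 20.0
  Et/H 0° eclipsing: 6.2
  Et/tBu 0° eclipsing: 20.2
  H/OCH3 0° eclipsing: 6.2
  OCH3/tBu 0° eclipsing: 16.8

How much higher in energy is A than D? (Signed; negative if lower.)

A (eclipsed): CHO(0°)/COOH(0°) eclipsed 12.0; tBu(120°)/OCH3(120°) eclipsed 16.8; H(240°)/Et(240°) eclipsed 6.2 → 35.0 kJ/mol.
D (eclipsed): CHO(0°)/OCH3(0°) eclipsed 11.1; tBu(120°)/Et(120°) eclipsed 20.2; H(240°)/COOH(240°) eclipsed 6.0 → 37.3 kJ/mol.
E(A) − E(D) = 35.0 − 37.3 = -2.3 kJ/mol.

-2.3 kJ/mol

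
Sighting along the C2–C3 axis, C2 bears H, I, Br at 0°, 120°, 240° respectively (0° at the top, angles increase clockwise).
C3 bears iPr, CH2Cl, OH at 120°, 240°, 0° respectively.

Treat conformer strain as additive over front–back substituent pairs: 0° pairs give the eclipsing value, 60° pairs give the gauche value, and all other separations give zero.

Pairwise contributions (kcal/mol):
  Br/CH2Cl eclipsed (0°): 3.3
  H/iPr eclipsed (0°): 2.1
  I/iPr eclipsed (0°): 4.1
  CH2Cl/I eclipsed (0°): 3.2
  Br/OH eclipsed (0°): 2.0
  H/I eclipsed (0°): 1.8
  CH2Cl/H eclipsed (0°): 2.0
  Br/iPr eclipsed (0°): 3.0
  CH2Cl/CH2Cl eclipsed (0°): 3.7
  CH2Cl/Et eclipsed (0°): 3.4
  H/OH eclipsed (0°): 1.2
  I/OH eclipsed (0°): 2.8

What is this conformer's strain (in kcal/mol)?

8.6 kcal/mol

This conformer (eclipsed): H(0°)/OH(0°) eclipsed 1.2; I(120°)/iPr(120°) eclipsed 4.1; Br(240°)/CH2Cl(240°) eclipsed 3.3 → 8.6 kcal/mol.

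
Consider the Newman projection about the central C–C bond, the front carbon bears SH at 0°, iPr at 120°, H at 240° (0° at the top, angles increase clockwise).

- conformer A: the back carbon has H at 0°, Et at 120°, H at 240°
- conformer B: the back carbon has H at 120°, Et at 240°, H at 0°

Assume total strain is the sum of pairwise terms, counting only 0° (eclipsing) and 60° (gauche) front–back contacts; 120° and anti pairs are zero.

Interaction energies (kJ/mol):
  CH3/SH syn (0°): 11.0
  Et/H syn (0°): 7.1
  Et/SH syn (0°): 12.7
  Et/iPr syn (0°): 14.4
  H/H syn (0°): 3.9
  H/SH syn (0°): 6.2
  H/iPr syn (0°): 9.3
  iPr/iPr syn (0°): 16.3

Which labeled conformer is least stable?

A

A (eclipsed): SH–H eclipsed, iPr–Et eclipsed, H–H eclipsed; 6.2 + 14.4 + 3.9 = 24.5 kJ/mol.
B (eclipsed): SH–H eclipsed, iPr–H eclipsed, H–Et eclipsed; 6.2 + 9.3 + 7.1 = 22.6 kJ/mol.
A has the highest total (24.5 kJ/mol).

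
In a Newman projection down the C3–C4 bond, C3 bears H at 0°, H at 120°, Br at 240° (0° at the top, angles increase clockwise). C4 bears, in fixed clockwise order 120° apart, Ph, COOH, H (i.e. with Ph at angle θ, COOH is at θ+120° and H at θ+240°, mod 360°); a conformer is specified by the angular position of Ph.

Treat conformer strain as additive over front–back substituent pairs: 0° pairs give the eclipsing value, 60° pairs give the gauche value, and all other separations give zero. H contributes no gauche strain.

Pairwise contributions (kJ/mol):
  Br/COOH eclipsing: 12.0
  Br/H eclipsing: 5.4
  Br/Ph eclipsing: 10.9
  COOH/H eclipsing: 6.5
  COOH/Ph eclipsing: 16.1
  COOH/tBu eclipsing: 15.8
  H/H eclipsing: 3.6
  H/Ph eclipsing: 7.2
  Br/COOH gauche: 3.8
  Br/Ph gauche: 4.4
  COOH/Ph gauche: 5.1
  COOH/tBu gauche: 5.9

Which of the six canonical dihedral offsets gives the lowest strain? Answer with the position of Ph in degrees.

Ph at 0° (eclipsed): H(0°)/Ph(0°) eclipsed 7.2; H(120°)/COOH(120°) eclipsed 6.5; Br(240°)/H(240°) eclipsed 5.4 → 19.1 kJ/mol.
Ph at 60° (staggered): Br(240°)/COOH(180°) gauche 3.8 → 3.8 kJ/mol.
Ph at 120° (eclipsed): H(0°)/H(0°) eclipsed 3.6; H(120°)/Ph(120°) eclipsed 7.2; Br(240°)/COOH(240°) eclipsed 12.0 → 22.8 kJ/mol.
Ph at 180° (staggered): Br(240°)/Ph(180°) gauche 4.4; Br(240°)/COOH(300°) gauche 3.8 → 8.2 kJ/mol.
Ph at 240° (eclipsed): H(0°)/COOH(0°) eclipsed 6.5; H(120°)/H(120°) eclipsed 3.6; Br(240°)/Ph(240°) eclipsed 10.9 → 21.0 kJ/mol.
Ph at 300° (staggered): Br(240°)/Ph(300°) gauche 4.4 → 4.4 kJ/mol.
The minimum (3.8 kJ/mol) occurs with Ph at 60°.

60°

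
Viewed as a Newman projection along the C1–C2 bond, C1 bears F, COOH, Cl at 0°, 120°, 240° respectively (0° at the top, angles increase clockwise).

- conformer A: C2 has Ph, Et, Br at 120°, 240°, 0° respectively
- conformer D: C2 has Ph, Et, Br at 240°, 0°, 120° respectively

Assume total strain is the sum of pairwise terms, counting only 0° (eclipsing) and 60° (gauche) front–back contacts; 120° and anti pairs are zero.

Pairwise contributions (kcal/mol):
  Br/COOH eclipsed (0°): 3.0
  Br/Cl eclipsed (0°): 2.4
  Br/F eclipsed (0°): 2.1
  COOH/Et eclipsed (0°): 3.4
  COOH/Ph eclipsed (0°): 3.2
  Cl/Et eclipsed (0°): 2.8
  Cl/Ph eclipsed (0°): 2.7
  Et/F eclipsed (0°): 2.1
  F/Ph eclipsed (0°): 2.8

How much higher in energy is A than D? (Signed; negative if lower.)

A is eclipsed. F at 0° is eclipsed with Br at 0° (2.1); COOH at 120° is eclipsed with Ph at 120° (3.2); Cl at 240° is eclipsed with Et at 240° (2.8). Total 8.1 kcal/mol.
D is eclipsed. F at 0° is eclipsed with Et at 0° (2.1); COOH at 120° is eclipsed with Br at 120° (3.0); Cl at 240° is eclipsed with Ph at 240° (2.7). Total 7.8 kcal/mol.
E(A) − E(D) = 8.1 − 7.8 = +0.3 kcal/mol.

+0.3 kcal/mol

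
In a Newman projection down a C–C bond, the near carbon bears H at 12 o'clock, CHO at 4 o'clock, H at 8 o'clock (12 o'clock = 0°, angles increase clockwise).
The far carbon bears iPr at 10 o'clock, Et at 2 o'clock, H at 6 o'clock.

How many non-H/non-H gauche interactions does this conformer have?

1

Non-H gauche pairs: CHO(120°)/Et(60°) — 1 interaction.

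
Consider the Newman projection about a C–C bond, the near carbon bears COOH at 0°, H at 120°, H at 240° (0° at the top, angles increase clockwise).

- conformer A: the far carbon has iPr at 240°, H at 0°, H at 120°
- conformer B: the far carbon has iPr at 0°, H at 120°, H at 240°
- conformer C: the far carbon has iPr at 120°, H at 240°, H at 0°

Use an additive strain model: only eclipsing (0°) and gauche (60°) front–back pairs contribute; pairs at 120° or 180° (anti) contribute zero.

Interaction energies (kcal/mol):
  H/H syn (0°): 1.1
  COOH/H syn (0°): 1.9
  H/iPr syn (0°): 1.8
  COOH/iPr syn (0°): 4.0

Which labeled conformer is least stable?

A (eclipsed): COOH(0°)/H(0°) eclipsed 1.9; H(120°)/H(120°) eclipsed 1.1; H(240°)/iPr(240°) eclipsed 1.8 → 4.8 kcal/mol.
B (eclipsed): COOH(0°)/iPr(0°) eclipsed 4.0; H(120°)/H(120°) eclipsed 1.1; H(240°)/H(240°) eclipsed 1.1 → 6.2 kcal/mol.
C (eclipsed): COOH(0°)/H(0°) eclipsed 1.9; H(120°)/iPr(120°) eclipsed 1.8; H(240°)/H(240°) eclipsed 1.1 → 4.8 kcal/mol.
B has the highest total (6.2 kcal/mol).

B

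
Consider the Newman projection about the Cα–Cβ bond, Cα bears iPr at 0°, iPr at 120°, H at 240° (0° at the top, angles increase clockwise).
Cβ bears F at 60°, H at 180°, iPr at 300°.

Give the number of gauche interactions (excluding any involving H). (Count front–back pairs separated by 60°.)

3

Non-H gauche pairs: iPr(0°)/F(60°); iPr(0°)/iPr(300°); iPr(120°)/F(60°) — 3 interactions.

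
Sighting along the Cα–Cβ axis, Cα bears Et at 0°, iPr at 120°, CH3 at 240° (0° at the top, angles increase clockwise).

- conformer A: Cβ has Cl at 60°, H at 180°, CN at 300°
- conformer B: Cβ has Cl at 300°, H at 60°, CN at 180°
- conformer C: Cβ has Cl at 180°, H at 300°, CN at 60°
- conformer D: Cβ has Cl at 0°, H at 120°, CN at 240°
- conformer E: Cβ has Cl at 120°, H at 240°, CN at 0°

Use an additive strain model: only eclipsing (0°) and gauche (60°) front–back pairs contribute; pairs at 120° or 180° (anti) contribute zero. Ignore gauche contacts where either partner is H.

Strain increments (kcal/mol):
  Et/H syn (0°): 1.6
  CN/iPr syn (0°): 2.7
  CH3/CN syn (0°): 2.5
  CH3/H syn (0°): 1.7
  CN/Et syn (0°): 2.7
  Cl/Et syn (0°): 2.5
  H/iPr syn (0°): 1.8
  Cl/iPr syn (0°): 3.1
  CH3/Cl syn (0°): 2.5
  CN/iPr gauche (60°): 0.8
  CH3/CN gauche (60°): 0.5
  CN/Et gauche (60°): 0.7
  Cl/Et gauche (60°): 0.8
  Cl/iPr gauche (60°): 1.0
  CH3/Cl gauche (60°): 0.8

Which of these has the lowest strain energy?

A (staggered): Et(0°)/Cl(60°) gauche 0.8; Et(0°)/CN(300°) gauche 0.7; iPr(120°)/Cl(60°) gauche 1.0; CH3(240°)/CN(300°) gauche 0.5 → 3.0 kcal/mol.
B (staggered): Et(0°)/Cl(300°) gauche 0.8; iPr(120°)/CN(180°) gauche 0.8; CH3(240°)/Cl(300°) gauche 0.8; CH3(240°)/CN(180°) gauche 0.5 → 2.9 kcal/mol.
C (staggered): Et(0°)/CN(60°) gauche 0.7; iPr(120°)/Cl(180°) gauche 1.0; iPr(120°)/CN(60°) gauche 0.8; CH3(240°)/Cl(180°) gauche 0.8 → 3.3 kcal/mol.
D (eclipsed): Et(0°)/Cl(0°) eclipsed 2.5; iPr(120°)/H(120°) eclipsed 1.8; CH3(240°)/CN(240°) eclipsed 2.5 → 6.8 kcal/mol.
E (eclipsed): Et(0°)/CN(0°) eclipsed 2.7; iPr(120°)/Cl(120°) eclipsed 3.1; CH3(240°)/H(240°) eclipsed 1.7 → 7.5 kcal/mol.
B has the lowest total (2.9 kcal/mol).

B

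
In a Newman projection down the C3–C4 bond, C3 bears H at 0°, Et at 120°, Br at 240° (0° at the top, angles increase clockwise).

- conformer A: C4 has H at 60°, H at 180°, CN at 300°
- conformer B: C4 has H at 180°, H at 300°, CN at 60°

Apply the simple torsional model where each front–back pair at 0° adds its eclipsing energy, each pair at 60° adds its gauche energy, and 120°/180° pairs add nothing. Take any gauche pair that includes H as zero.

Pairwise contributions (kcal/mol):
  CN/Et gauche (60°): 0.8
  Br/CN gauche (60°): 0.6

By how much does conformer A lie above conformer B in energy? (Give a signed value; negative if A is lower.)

-0.2 kcal/mol

A (staggered): Br–CN gauche; 0.6 = 0.6 kcal/mol.
B (staggered): Et–CN gauche; 0.8 = 0.8 kcal/mol.
E(A) − E(B) = 0.6 − 0.8 = -0.2 kcal/mol.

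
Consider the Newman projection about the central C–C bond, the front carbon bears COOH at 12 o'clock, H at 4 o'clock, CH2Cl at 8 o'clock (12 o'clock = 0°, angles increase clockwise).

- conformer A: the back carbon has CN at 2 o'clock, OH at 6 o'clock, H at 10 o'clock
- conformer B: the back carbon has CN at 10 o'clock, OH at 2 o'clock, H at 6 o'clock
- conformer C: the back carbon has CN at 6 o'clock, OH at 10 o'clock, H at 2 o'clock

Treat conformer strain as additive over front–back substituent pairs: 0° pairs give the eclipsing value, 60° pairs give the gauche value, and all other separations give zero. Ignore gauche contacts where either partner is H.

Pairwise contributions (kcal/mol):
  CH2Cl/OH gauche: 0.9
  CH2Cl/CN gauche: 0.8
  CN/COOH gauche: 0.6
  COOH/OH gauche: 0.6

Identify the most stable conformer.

A (staggered): COOH–CN gauche, CH2Cl–OH gauche; 0.6 + 0.9 = 1.5 kcal/mol.
B (staggered): COOH–CN gauche, COOH–OH gauche, CH2Cl–CN gauche; 0.6 + 0.6 + 0.8 = 2.0 kcal/mol.
C (staggered): COOH–OH gauche, CH2Cl–CN gauche, CH2Cl–OH gauche; 0.6 + 0.8 + 0.9 = 2.3 kcal/mol.
A has the lowest total (1.5 kcal/mol).

A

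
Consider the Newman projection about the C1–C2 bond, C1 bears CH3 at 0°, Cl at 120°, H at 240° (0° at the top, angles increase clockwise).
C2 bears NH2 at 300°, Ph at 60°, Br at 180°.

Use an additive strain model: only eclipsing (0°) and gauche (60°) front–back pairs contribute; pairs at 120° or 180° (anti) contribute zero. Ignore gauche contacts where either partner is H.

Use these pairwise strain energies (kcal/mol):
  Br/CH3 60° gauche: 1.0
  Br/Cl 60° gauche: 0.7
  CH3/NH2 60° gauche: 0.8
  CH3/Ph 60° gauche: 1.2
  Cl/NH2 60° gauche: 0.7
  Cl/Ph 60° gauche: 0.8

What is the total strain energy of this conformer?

3.5 kcal/mol

This conformer is staggered. CH3 at 0° is gauche with NH2 at 300° (0.8); CH3 at 0° is gauche with Ph at 60° (1.2); Cl at 120° is gauche with Ph at 60° (0.8); Cl at 120° is gauche with Br at 180° (0.7). Total 3.5 kcal/mol.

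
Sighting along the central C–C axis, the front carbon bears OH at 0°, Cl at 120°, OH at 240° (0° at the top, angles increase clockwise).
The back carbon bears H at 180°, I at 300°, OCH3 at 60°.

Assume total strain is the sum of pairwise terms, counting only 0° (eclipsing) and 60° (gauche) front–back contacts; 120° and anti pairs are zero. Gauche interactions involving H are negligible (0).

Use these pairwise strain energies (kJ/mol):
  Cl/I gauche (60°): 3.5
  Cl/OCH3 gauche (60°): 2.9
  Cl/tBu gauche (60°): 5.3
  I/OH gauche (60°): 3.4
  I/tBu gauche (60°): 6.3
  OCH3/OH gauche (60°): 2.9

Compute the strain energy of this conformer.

12.6 kJ/mol

This conformer (staggered): OH–I gauche, OH–OCH3 gauche, Cl–OCH3 gauche, OH–I gauche; 3.4 + 2.9 + 2.9 + 3.4 = 12.6 kJ/mol.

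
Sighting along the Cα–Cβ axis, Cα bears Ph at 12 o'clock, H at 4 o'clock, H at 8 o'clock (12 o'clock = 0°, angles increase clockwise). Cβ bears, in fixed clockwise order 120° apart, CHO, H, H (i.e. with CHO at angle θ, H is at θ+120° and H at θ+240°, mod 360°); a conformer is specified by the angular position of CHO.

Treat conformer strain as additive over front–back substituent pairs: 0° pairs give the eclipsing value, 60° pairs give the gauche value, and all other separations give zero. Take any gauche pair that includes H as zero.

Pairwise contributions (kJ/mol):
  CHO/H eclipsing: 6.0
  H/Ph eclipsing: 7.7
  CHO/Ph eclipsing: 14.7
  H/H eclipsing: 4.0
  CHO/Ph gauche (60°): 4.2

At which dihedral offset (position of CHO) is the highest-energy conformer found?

CHO at 0° (eclipsed): Ph(0°)/CHO(0°) eclipsed 14.7; H(120°)/H(120°) eclipsed 4.0; H(240°)/H(240°) eclipsed 4.0 → 22.7 kJ/mol.
CHO at 60° (staggered): Ph(0°)/CHO(60°) gauche 4.2 → 4.2 kJ/mol.
CHO at 120° (eclipsed): Ph(0°)/H(0°) eclipsed 7.7; H(120°)/CHO(120°) eclipsed 6.0; H(240°)/H(240°) eclipsed 4.0 → 17.7 kJ/mol.
CHO at 180° (staggered): no non-H gauche contacts → 0.0 kJ/mol.
CHO at 240° (eclipsed): Ph(0°)/H(0°) eclipsed 7.7; H(120°)/H(120°) eclipsed 4.0; H(240°)/CHO(240°) eclipsed 6.0 → 17.7 kJ/mol.
CHO at 300° (staggered): Ph(0°)/CHO(300°) gauche 4.2 → 4.2 kJ/mol.
The maximum (22.7 kJ/mol) occurs with CHO at 0°.

0°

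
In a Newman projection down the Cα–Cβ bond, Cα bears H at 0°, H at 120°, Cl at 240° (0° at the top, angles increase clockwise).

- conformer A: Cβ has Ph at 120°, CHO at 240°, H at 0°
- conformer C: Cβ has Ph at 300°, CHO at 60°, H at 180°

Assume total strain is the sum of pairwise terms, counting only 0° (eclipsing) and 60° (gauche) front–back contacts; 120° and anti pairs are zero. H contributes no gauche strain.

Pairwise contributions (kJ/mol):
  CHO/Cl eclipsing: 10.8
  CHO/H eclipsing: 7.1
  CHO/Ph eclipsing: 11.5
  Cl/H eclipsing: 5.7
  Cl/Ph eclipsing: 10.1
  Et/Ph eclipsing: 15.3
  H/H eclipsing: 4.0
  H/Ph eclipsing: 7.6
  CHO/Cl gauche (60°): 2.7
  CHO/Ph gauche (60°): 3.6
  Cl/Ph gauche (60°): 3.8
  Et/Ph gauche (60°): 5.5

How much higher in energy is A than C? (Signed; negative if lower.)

+18.6 kJ/mol

A (eclipsed): H(0°)/H(0°) eclipsed 4.0; H(120°)/Ph(120°) eclipsed 7.6; Cl(240°)/CHO(240°) eclipsed 10.8 → 22.4 kJ/mol.
C (staggered): Cl(240°)/Ph(300°) gauche 3.8 → 3.8 kJ/mol.
E(A) − E(C) = 22.4 − 3.8 = +18.6 kJ/mol.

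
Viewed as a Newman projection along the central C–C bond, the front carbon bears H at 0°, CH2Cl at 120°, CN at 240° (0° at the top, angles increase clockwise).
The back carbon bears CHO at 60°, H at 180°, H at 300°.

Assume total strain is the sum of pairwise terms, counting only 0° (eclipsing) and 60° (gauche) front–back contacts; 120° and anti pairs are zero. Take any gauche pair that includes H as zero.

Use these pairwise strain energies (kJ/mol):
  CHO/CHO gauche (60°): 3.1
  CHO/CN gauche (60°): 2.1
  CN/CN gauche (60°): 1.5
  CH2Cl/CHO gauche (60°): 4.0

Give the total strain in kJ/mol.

This conformer (staggered): CH2Cl(120°)/CHO(60°) gauche 4.0 → 4.0 kJ/mol.

4.0 kJ/mol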